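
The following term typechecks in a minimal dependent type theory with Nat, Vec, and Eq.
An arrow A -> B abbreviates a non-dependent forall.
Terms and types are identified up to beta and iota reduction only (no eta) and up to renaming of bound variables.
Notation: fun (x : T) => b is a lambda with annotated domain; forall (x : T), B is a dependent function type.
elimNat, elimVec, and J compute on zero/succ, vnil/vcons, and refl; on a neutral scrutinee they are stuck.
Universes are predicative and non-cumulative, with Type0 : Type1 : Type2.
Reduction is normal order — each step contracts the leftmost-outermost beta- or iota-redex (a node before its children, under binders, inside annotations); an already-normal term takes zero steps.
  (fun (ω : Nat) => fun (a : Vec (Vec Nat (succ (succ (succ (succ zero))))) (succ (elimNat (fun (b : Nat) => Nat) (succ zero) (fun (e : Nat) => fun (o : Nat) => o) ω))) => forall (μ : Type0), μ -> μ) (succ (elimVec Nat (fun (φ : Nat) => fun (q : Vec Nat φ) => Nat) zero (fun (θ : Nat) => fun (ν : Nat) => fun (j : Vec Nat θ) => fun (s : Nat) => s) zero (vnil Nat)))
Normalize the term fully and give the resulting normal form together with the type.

normal form:
  fun (ω : Vec (Vec Nat (succ (succ (succ (succ zero))))) (succ (succ zero))) => forall (a : Type0), a -> a
type:
  Vec (Vec Nat (succ (succ (succ (succ zero))))) (succ (succ zero)) -> Type1
observation: contracting a beta-redex first, the term normalizes in 6 steps.


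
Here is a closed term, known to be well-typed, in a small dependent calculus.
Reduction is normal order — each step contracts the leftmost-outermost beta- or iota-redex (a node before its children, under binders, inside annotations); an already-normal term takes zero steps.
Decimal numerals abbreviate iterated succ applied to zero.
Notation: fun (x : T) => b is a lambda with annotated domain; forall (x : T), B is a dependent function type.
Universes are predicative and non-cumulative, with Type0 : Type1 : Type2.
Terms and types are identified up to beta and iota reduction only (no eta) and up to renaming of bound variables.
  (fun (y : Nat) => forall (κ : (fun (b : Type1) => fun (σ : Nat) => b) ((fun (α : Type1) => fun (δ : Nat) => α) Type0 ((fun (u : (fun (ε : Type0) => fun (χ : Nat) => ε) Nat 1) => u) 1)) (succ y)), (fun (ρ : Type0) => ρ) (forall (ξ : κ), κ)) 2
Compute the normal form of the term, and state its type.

resulting normal form:
  forall (y : Type0), forall (κ : y), y
the term's type:
  Type1
observation: contracting a beta-redex first, the term normalizes in 6 steps.


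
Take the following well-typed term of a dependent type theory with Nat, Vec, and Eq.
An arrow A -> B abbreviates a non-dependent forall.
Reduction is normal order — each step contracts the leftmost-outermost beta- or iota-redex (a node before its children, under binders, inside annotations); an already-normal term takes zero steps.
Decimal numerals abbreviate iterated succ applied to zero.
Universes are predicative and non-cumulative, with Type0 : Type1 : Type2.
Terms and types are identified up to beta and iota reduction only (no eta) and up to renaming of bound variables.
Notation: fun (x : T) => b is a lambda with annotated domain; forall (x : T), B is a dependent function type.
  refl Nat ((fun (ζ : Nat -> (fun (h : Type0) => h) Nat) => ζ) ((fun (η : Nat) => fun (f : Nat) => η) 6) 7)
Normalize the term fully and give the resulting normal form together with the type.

resulting normal form:
  refl Nat 6
the term's type:
  Eq Nat 6 6


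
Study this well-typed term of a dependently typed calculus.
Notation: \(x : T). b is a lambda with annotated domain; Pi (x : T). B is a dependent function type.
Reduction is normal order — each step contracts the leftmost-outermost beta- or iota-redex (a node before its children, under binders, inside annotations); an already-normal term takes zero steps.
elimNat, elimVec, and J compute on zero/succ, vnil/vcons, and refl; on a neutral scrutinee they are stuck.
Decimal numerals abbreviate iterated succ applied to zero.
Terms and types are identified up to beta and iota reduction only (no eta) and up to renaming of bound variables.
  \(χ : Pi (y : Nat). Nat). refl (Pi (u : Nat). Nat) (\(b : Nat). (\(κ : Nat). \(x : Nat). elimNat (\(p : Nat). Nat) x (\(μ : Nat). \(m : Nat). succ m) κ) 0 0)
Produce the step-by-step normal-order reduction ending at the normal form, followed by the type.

reduction (normal order):
  \(χ : Pi (y : Nat). Nat). refl (Pi (u : Nat). Nat) (\(b : Nat). (\(κ : Nat). \(x : Nat). elimNat (\(p : Nat). Nat) x (\(μ : Nat). \(m : Nat). succ m) κ) 0 0)
  ~> \(χ : Pi (y : Nat). Nat). refl (Pi (u : Nat). Nat) (\(b : Nat). (\(κ : Nat). elimNat (\(x : Nat). Nat) κ (\(p : Nat). \(μ : Nat). succ μ) 0) 0)
  ~> \(χ : Pi (y : Nat). Nat). refl (Pi (u : Nat). Nat) (\(b : Nat). elimNat (\(κ : Nat). Nat) 0 (\(x : Nat). \(p : Nat). succ p) 0)
  ~> \(χ : Pi (y : Nat). Nat). refl (Pi (u : Nat). Nat) (\(b : Nat). 0)
type:
  Pi (χ : Pi (y : Nat). Nat). Eq (Pi (u : Nat). Nat) (\(b : Nat). 0) (\(κ : Nat). 0)


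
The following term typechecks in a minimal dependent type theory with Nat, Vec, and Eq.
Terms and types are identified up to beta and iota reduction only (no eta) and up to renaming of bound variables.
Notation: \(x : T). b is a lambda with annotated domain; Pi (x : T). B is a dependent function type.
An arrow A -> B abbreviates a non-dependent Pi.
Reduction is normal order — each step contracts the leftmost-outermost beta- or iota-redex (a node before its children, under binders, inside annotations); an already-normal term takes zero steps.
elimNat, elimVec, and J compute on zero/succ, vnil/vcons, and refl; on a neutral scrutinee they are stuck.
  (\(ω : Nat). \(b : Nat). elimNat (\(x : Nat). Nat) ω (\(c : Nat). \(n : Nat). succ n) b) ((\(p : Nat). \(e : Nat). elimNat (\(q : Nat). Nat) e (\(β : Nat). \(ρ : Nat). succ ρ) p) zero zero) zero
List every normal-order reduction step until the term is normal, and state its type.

normal-order reduction:
  (\(ω : Nat). \(b : Nat). elimNat (\(x : Nat). Nat) ω (\(c : Nat). \(n : Nat). succ n) b) ((\(p : Nat). \(e : Nat). elimNat (\(q : Nat). Nat) e (\(β : Nat). \(ρ : Nat). succ ρ) p) zero zero) zero
  ~> (\(ω : Nat). elimNat (\(b : Nat). Nat) ((\(x : Nat). \(c : Nat). elimNat (\(n : Nat). Nat) c (\(p : Nat). \(e : Nat). succ e) x) zero zero) (\(q : Nat). \(β : Nat). succ β) ω) zero
  ~> elimNat (\(ω : Nat). Nat) ((\(b : Nat). \(x : Nat). elimNat (\(c : Nat). Nat) x (\(n : Nat). \(p : Nat). succ p) b) zero zero) (\(e : Nat). \(q : Nat). succ q) zero
  ~> (\(ω : Nat). \(b : Nat). elimNat (\(x : Nat). Nat) b (\(c : Nat). \(n : Nat). succ n) ω) zero zero
  ~> (\(ω : Nat). elimNat (\(b : Nat). Nat) ω (\(x : Nat). \(c : Nat). succ c) zero) zero
  ~> elimNat (\(ω : Nat). Nat) zero (\(b : Nat). \(x : Nat). succ x) zero
  ~> zero
inferred type:
  Nat


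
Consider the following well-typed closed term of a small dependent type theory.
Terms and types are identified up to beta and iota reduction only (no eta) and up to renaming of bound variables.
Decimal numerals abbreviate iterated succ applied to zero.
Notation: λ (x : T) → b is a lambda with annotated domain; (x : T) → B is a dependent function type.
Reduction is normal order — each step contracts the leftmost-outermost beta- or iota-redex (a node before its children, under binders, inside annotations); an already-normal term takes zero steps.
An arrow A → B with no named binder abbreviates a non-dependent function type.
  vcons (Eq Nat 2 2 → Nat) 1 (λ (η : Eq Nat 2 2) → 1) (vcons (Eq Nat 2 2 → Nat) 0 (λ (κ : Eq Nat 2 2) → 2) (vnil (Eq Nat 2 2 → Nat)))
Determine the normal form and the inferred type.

resulting normal form:
  vcons (Eq Nat 2 2 → Nat) 1 (λ (η : Eq Nat 2 2) → 1) (vcons (Eq Nat 2 2 → Nat) 0 (λ (κ : Eq Nat 2 2) → 2) (vnil (Eq Nat 2 2 → Nat)))
inferred type:
  Vec (Eq Nat 2 2 → Nat) 2
observation: no redex remains anywhere in the term; it is its own normal form.


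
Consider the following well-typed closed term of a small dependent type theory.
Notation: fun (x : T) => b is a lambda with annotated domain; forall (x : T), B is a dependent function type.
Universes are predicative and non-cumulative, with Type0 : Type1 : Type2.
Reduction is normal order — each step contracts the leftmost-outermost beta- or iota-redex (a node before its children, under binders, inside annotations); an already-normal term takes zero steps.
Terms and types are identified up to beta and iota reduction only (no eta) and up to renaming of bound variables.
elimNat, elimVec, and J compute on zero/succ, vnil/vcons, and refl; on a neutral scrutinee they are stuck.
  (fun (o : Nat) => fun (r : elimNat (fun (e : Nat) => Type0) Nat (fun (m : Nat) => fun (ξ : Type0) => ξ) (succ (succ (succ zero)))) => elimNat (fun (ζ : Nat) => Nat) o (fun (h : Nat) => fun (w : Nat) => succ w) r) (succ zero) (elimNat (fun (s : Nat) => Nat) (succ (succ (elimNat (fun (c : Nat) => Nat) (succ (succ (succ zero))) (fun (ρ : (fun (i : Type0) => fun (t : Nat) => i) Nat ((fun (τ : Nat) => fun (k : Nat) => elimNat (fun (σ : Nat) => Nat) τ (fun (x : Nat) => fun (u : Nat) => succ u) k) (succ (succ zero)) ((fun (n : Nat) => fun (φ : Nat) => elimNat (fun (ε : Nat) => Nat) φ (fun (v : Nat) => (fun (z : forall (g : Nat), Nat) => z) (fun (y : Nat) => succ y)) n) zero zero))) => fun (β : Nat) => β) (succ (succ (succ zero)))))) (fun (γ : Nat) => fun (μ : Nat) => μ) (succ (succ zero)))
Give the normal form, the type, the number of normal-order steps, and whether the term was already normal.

reduced normal form:
  succ (succ (succ (succ (succ (succ zero)))))
type:
  Nat
reduction steps (normal order): 35
already normal: no
first contracted redex: a beta-redex


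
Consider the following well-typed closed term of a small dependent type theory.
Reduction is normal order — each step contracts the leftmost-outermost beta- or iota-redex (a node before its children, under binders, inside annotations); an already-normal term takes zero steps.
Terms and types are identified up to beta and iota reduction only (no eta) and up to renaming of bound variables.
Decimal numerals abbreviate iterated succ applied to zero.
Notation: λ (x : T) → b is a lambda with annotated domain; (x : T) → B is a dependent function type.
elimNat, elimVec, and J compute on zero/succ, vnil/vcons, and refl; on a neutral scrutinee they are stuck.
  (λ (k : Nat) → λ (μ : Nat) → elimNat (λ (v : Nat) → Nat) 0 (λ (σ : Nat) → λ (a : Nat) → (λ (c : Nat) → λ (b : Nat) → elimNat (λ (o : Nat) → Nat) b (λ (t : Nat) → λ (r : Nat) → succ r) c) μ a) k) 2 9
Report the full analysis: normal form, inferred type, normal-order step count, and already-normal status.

reduced normal form:
  18
type:
  Nat
reduction steps (normal order): 69
started in normal form: no
first redex: a beta-redex


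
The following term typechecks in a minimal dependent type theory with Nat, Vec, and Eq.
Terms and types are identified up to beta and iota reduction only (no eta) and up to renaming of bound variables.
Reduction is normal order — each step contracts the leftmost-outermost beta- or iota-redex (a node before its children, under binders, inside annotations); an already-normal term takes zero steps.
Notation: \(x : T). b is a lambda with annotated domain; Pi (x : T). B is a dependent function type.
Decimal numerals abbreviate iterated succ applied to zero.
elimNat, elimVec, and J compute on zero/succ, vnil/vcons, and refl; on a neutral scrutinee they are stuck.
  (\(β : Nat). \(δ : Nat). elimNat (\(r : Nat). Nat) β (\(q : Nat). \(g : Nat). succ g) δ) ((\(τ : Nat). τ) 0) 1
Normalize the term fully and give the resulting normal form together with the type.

reduced normal form:
  1
the term's type:
  Nat


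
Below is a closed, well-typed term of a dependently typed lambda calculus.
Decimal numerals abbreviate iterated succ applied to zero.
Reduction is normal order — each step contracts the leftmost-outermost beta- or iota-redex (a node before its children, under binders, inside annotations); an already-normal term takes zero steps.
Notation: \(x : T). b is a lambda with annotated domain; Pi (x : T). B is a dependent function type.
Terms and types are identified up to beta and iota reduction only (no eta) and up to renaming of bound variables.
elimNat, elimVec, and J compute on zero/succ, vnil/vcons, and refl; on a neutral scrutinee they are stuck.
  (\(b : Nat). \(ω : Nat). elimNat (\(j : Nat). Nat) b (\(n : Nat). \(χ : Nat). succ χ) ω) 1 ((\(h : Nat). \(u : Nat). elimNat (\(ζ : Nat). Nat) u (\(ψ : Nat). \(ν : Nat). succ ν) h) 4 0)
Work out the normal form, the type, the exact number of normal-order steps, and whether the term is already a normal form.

resulting normal form:
  5
inferred type:
  Nat
reduction steps (normal order): 30
started in normal form: no
first contracted redex: a beta-redex


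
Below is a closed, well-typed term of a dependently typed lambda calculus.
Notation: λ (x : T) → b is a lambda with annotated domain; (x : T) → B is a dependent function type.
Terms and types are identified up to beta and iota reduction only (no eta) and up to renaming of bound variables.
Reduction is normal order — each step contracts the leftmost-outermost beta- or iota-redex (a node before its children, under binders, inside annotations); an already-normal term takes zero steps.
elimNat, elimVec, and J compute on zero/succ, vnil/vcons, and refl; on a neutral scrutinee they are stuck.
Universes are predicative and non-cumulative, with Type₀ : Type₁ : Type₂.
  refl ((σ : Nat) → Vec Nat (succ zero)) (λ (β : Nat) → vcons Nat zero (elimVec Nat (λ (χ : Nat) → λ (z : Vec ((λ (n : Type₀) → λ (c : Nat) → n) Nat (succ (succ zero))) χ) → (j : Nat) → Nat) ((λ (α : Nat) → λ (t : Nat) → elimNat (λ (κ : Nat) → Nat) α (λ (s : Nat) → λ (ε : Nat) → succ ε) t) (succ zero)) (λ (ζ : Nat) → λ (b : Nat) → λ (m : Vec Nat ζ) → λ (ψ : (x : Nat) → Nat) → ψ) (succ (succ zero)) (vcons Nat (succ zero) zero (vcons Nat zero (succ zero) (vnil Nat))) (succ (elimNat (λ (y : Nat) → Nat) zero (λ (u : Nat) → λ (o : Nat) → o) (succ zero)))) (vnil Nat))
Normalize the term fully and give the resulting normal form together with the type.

reduced normal form:
  refl ((σ : Nat) → Vec Nat (succ zero)) (λ (β : Nat) → vcons Nat zero (succ (succ zero)) (vnil Nat))
inferred type:
  Eq ((σ : Nat) → Vec Nat (succ zero)) (λ (β : Nat) → vcons Nat zero (succ (succ zero)) (vnil Nat)) (λ (χ : Nat) → vcons Nat zero (succ (succ zero)) (vnil Nat))
observation: 21 normal-order steps normalize the term, beginning with an elimVec iota-redex.


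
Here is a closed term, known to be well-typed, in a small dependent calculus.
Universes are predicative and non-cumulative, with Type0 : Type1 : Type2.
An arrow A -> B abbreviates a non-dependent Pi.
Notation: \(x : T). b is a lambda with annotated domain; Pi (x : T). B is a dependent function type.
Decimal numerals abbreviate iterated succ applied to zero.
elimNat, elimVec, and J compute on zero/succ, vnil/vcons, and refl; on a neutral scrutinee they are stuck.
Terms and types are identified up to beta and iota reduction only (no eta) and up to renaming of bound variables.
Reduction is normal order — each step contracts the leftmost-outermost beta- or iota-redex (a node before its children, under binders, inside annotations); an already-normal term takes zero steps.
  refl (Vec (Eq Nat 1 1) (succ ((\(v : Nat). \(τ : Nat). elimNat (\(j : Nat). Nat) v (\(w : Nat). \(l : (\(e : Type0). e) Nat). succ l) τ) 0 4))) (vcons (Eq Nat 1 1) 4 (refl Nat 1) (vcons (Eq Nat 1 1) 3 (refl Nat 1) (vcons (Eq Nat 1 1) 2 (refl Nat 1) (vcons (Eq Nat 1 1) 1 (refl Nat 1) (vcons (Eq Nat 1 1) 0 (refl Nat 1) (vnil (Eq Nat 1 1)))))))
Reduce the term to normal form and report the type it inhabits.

reduced normal form:
  refl (Vec (Eq Nat 1 1) 5) (vcons (Eq Nat 1 1) 4 (refl Nat 1) (vcons (Eq Nat 1 1) 3 (refl Nat 1) (vcons (Eq Nat 1 1) 2 (refl Nat 1) (vcons (Eq Nat 1 1) 1 (refl Nat 1) (vcons (Eq Nat 1 1) 0 (refl Nat 1) (vnil (Eq Nat 1 1)))))))
inferred type:
  Eq (Vec (Eq Nat 1 1) 5) (vcons (Eq Nat 1 1) 4 (refl Nat 1) (vcons (Eq Nat 1 1) 3 (refl Nat 1) (vcons (Eq Nat 1 1) 2 (refl Nat 1) (vcons (Eq Nat 1 1) 1 (refl Nat 1) (vcons (Eq Nat 1 1) 0 (refl Nat 1) (vnil (Eq Nat 1 1))))))) (vcons (Eq Nat 1 1) 4 (refl Nat 1) (vcons (Eq Nat 1 1) 3 (refl Nat 1) (vcons (Eq Nat 1 1) 2 (refl Nat 1) (vcons (Eq Nat 1 1) 1 (refl Nat 1) (vcons (Eq Nat 1 1) 0 (refl Nat 1) (vnil (Eq Nat 1 1)))))))
observation: the term reaches its normal form after 15 normal-order steps.


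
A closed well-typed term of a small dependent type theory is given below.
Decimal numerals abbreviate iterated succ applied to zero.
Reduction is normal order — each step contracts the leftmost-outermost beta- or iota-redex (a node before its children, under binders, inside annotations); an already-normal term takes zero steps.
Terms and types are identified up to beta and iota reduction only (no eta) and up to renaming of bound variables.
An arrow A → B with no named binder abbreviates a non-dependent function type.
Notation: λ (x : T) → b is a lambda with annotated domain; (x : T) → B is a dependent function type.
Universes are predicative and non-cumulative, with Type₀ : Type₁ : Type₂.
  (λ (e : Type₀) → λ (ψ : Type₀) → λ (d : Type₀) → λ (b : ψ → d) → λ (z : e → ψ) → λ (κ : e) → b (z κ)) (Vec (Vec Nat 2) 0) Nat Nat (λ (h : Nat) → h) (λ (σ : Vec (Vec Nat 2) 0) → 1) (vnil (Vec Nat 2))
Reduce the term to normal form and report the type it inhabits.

resulting normal form:
  1
type:
  Nat


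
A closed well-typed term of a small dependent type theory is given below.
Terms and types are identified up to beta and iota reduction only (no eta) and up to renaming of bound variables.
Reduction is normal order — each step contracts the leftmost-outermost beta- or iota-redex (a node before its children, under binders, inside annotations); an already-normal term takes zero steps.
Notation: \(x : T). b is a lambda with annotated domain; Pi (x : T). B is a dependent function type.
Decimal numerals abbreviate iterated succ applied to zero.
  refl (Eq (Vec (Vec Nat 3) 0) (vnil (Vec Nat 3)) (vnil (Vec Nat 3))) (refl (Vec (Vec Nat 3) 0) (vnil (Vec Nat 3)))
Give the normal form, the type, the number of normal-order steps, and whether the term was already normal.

reduced normal form:
  refl (Eq (Vec (Vec Nat 3) 0) (vnil (Vec Nat 3)) (vnil (Vec Nat 3))) (refl (Vec (Vec Nat 3) 0) (vnil (Vec Nat 3)))
the term's type:
  Eq (Eq (Vec (Vec Nat 3) 0) (vnil (Vec Nat 3)) (vnil (Vec Nat 3))) (refl (Vec (Vec Nat 3) 0) (vnil (Vec Nat 3))) (refl (Vec (Vec Nat 3) 0) (vnil (Vec Nat 3)))
normal-order step count: 0
already normal: yes


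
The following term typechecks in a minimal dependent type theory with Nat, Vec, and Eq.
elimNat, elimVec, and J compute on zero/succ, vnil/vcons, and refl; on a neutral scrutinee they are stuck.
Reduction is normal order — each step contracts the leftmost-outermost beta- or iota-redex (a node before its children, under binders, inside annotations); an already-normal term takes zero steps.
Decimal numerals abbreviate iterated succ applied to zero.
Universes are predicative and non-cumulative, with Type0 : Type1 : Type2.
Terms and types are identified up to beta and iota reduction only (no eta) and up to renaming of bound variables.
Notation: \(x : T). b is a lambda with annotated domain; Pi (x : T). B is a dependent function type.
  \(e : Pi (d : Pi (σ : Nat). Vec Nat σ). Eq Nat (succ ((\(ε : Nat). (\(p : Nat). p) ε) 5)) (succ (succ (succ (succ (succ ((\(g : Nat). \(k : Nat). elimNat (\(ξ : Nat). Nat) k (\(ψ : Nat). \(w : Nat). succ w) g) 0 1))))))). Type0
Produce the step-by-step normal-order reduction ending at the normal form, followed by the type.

reduction (normal order):
  \(e : Pi (d : Pi (σ : Nat). Vec Nat σ). Eq Nat (succ ((\(ε : Nat). (\(p : Nat). p) ε) 5)) (succ (succ (succ (succ (succ ((\(g : Nat). \(k : Nat). elimNat (\(ξ : Nat). Nat) k (\(ψ : Nat). \(w : Nat). succ w) g) 0 1))))))). Type0
  ~> \(e : Pi (d : Pi (σ : Nat). Vec Nat σ). Eq Nat (succ ((\(ε : Nat). ε) 5)) (succ (succ (succ (succ (succ ((\(p : Nat). \(g : Nat). elimNat (\(k : Nat). Nat) g (\(ξ : Nat). \(ψ : Nat). succ ψ) p) 0 1))))))). Type0
  ~> \(e : Pi (d : Pi (σ : Nat). Vec Nat σ). Eq Nat 6 (succ (succ (succ (succ (succ ((\(ε : Nat). \(p : Nat). elimNat (\(g : Nat). Nat) p (\(k : Nat). \(ξ : Nat). succ ξ) ε) 0 1))))))). Type0
  ~> \(e : Pi (d : Pi (σ : Nat). Vec Nat σ). Eq Nat 6 (succ (succ (succ (succ (succ ((\(ε : Nat). elimNat (\(p : Nat). Nat) ε (\(g : Nat). \(k : Nat). succ k) 0) 1))))))). Type0
  ~> \(e : Pi (d : Pi (σ : Nat). Vec Nat σ). Eq Nat 6 (succ (succ (succ (succ (succ (elimNat (\(ε : Nat). Nat) 1 (\(p : Nat). \(g : Nat). succ g) 0))))))). Type0
  ~> \(e : Pi (d : Pi (σ : Nat). Vec Nat σ). Eq Nat 6 6). Type0
the term's type:
  Pi (e : Pi (d : Pi (σ : Nat). Vec Nat σ). Eq Nat 6 6). Type1


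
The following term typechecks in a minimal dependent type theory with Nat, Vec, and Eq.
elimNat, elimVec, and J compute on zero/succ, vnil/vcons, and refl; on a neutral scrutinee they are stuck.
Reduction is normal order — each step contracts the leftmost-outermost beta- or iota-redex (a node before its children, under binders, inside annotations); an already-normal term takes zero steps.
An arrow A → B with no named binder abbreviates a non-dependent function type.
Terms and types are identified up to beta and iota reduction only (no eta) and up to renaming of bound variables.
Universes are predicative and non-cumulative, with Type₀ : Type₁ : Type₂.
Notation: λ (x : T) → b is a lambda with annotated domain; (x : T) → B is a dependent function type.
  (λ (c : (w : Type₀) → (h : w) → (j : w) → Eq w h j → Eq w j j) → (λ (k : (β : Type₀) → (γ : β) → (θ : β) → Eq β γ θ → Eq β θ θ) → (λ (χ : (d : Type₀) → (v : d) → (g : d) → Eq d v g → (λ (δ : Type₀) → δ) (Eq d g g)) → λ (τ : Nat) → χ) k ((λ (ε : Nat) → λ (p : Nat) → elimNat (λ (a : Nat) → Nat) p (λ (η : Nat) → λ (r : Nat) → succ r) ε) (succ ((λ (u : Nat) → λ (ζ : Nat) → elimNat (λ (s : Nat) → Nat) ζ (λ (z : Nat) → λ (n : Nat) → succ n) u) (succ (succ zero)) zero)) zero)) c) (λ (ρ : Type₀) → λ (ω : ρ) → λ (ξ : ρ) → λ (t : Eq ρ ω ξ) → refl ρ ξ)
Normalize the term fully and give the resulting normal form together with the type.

normal form:
  λ (c : Type₀) → λ (w : c) → λ (h : c) → λ (j : Eq c w h) → refl c h
type:
  (c : Type₀) → (w : c) → (h : c) → Eq c w h → Eq c h h


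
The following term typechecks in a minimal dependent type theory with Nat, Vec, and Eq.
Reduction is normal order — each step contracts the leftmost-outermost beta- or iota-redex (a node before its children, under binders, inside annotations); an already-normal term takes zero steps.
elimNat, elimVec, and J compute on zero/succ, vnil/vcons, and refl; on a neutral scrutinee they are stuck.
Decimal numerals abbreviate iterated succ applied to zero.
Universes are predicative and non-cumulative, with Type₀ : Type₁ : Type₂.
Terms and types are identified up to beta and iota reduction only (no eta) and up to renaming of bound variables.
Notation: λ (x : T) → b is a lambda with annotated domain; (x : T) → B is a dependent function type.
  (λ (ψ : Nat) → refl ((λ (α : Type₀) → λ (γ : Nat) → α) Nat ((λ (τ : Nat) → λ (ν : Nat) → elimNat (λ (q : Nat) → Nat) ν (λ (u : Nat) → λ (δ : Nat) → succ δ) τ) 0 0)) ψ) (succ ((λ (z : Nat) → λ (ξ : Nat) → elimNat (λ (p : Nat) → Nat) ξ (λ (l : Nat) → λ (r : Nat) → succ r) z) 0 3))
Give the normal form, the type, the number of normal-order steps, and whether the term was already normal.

normal form:
  refl Nat 4
inferred type:
  Eq Nat 4 4
normal-order step count: 6
already normal: no
first contracted redex: a beta-redex


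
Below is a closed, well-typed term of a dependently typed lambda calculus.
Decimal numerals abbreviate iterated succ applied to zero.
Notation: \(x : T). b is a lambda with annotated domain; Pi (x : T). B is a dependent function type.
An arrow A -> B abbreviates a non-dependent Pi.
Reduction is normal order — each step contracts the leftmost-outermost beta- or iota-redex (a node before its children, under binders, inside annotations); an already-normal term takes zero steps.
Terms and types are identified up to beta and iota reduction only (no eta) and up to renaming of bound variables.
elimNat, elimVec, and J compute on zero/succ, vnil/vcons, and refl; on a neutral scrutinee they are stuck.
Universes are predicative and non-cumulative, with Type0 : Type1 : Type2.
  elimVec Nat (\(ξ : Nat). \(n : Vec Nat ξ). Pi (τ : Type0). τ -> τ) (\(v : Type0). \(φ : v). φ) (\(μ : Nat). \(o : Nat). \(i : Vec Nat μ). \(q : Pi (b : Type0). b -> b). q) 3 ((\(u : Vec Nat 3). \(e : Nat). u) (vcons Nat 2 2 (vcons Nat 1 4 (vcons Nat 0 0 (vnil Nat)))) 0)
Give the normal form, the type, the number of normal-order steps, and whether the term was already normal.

reduced normal form:
  \(ξ : Type0). \(n : ξ). n
inferred type:
  Pi (ξ : Type0). ξ -> ξ
normal-order step count: 18
term was already normal: no
first redex: a beta-redex


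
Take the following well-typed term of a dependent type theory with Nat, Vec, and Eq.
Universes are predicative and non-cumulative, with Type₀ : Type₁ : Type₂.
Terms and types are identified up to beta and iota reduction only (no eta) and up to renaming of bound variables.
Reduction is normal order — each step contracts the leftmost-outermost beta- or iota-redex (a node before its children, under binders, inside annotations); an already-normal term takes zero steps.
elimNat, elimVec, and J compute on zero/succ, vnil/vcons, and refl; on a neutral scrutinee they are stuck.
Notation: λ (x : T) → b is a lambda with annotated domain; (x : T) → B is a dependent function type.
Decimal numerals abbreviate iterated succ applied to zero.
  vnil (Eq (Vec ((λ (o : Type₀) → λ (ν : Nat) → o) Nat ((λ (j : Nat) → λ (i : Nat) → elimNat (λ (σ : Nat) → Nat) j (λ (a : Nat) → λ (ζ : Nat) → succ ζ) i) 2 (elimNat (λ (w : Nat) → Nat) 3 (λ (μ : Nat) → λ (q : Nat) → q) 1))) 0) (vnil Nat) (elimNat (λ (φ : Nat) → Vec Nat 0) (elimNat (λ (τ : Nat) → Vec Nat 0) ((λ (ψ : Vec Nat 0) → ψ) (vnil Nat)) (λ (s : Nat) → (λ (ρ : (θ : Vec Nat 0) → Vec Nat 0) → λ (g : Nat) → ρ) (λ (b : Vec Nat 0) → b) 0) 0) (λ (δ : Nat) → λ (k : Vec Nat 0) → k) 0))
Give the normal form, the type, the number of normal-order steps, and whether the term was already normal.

reduced normal form:
  vnil (Eq (Vec Nat 0) (vnil Nat) (vnil Nat))
the term's type:
  Vec (Eq (Vec Nat 0) (vnil Nat) (vnil Nat)) 0
normal-order step count: 5
already normal: no
first redex: a beta-redex


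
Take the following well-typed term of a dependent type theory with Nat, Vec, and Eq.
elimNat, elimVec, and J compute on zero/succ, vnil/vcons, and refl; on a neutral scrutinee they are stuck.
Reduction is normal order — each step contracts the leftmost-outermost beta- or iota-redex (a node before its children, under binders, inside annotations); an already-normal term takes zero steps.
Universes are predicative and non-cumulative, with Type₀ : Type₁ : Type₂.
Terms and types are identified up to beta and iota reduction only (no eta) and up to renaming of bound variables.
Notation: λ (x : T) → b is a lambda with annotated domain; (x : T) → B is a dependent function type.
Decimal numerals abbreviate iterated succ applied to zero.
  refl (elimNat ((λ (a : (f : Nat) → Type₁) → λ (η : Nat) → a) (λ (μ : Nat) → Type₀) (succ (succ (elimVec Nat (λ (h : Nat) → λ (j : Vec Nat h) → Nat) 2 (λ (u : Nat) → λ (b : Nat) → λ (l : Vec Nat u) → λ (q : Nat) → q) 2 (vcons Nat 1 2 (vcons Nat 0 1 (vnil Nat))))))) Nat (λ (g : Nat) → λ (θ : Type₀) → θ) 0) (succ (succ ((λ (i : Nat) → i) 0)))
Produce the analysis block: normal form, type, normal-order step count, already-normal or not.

reduced normal form:
  refl Nat 2
the term's type:
  Eq Nat 2 2
normal-order step count: 2
started in normal form: no
first contracted redex: an elimNat iota-redex


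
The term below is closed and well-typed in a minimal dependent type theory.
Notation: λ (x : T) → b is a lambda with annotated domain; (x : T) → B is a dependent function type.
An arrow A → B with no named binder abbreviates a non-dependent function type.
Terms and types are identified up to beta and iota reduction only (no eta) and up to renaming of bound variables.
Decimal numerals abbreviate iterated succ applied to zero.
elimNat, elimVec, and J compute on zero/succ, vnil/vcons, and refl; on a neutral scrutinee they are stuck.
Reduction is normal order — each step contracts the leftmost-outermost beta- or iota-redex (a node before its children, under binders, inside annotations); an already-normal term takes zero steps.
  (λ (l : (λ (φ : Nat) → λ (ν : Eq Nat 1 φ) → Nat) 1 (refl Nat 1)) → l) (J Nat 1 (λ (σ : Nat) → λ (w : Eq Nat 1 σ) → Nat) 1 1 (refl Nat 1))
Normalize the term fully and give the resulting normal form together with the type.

normal form:
  1
the term's type:
  Nat
observation: the term reaches its normal form after 2 normal-order steps.


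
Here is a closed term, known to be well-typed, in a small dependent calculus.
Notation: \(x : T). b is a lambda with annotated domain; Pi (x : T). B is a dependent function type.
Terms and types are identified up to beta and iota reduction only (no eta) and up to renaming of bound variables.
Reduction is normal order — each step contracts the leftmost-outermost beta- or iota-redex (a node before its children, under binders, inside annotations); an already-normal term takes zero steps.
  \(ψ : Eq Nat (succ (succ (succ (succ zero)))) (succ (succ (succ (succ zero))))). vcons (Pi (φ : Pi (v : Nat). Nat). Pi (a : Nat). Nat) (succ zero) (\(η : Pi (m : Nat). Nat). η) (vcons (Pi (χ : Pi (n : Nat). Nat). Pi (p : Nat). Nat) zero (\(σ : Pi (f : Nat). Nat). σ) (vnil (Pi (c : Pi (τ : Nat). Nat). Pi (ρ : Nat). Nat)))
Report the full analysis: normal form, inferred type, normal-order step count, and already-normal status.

normal form:
  \(ψ : Eq Nat (succ (succ (succ (succ zero)))) (succ (succ (succ (succ zero))))). vcons (Pi (φ : Pi (v : Nat). Nat). Pi (a : Nat). Nat) (succ zero) (\(η : Pi (m : Nat). Nat). η) (vcons (Pi (χ : Pi (n : Nat). Nat). Pi (p : Nat). Nat) zero (\(σ : Pi (f : Nat). Nat). σ) (vnil (Pi (c : Pi (τ : Nat). Nat). Pi (ρ : Nat). Nat)))
the term's type:
  Pi (ψ : Eq Nat (succ (succ (succ (succ zero)))) (succ (succ (succ (succ zero))))). Vec (Pi (φ : Pi (v : Nat). Nat). Pi (a : Nat). Nat) (succ (succ zero))
steps to reach normal form (normal order): 0
term was already normal: yes


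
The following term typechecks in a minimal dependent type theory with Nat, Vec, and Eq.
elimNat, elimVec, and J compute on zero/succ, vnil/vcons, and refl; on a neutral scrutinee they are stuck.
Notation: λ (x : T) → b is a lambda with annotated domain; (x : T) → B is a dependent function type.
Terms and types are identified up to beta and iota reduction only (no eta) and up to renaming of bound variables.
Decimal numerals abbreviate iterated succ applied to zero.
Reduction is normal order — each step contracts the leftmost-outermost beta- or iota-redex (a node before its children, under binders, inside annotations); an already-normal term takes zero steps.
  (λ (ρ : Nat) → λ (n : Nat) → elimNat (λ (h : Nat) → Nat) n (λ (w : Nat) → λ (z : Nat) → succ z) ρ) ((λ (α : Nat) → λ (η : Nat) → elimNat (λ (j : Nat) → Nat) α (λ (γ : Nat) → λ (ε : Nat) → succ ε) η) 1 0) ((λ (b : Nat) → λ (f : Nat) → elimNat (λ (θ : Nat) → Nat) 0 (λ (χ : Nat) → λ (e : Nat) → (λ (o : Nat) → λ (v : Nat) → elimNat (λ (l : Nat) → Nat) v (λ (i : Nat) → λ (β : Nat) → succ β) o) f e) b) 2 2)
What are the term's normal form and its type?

reduced normal form:
  5
type:
  Nat
observation: 36 normal-order steps separate the term from its normal form.


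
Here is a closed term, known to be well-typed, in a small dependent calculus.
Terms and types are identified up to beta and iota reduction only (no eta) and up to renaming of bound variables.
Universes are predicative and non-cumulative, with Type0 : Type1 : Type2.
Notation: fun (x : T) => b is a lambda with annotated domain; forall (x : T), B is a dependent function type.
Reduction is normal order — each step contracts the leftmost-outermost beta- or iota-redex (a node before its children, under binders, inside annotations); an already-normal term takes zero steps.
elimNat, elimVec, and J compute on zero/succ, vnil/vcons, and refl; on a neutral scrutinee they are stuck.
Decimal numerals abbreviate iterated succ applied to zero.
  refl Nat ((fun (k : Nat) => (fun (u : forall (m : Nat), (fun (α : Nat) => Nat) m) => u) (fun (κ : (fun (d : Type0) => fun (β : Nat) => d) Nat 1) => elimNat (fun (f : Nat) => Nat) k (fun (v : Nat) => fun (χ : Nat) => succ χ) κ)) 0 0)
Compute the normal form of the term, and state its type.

resulting normal form:
  refl Nat 0
the term's type:
  Eq Nat 0 0
observation: the first redex contracted is a beta-redex; the normal form is reached in 4 normal-order steps.


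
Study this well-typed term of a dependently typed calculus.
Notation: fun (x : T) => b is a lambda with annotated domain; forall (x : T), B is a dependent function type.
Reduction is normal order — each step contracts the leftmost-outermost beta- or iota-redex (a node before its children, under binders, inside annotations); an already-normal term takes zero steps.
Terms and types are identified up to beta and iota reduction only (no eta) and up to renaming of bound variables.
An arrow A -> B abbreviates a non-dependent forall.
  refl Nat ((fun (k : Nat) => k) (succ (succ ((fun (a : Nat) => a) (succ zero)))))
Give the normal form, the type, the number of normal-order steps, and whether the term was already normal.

reduced normal form:
  refl Nat (succ (succ (succ zero)))
type:
  Eq Nat (succ (succ (succ zero))) (succ (succ (succ zero)))
reduction steps (normal order): 2
term was already normal: no
first contracted redex: a beta-redex


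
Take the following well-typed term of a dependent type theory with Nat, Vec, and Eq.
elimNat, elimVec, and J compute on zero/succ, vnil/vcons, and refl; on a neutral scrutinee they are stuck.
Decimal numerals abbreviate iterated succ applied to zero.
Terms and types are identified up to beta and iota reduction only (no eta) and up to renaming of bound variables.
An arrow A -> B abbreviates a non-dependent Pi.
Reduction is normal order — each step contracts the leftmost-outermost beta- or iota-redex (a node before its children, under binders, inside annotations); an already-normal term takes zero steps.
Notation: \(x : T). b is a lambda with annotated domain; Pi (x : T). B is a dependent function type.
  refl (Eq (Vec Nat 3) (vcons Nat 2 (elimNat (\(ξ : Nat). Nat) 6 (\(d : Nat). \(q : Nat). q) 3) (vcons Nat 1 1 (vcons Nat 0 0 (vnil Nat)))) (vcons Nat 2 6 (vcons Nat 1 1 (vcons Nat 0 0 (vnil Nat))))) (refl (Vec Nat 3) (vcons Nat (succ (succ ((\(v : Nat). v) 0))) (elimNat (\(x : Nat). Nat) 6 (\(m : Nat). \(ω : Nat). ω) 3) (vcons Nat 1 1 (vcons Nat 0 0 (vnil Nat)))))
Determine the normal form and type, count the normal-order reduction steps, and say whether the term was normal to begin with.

normal form:
  refl (Eq (Vec Nat 3) (vcons Nat 2 6 (vcons Nat 1 1 (vcons Nat 0 0 (vnil Nat)))) (vcons Nat 2 6 (vcons Nat 1 1 (vcons Nat 0 0 (vnil Nat))))) (refl (Vec Nat 3) (vcons Nat 2 6 (vcons Nat 1 1 (vcons Nat 0 0 (vnil Nat)))))
type:
  Eq (Eq (Vec Nat 3) (vcons Nat 2 6 (vcons Nat 1 1 (vcons Nat 0 0 (vnil Nat)))) (vcons Nat 2 6 (vcons Nat 1 1 (vcons Nat 0 0 (vnil Nat))))) (refl (Vec Nat 3) (vcons Nat 2 6 (vcons Nat 1 1 (vcons Nat 0 0 (vnil Nat))))) (refl (Vec Nat 3) (vcons Nat 2 6 (vcons Nat 1 1 (vcons Nat 0 0 (vnil Nat)))))
reduction steps (normal order): 21
started in normal form: no
first contracted redex: an elimNat iota-redex


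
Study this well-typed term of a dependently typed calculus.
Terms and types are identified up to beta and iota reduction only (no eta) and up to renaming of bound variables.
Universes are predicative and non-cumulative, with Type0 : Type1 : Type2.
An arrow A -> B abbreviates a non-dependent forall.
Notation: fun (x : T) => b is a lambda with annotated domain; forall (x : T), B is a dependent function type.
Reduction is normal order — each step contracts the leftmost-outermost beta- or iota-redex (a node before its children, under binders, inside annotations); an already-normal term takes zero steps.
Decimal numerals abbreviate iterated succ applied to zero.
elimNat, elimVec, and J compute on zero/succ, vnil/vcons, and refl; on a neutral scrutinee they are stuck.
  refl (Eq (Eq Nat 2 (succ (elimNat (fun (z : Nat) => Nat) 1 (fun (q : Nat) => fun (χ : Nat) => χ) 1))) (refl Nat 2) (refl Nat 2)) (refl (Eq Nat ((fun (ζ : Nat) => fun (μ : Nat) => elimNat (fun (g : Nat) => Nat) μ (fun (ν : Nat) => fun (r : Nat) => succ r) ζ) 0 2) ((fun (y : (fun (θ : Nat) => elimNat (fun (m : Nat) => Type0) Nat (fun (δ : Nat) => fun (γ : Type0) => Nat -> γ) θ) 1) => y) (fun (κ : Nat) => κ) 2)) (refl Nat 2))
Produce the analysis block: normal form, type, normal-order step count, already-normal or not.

reduced normal form:
  refl (Eq (Eq Nat 2 2) (refl Nat 2) (refl Nat 2)) (refl (Eq Nat 2 2) (refl Nat 2))
the term's type:
  Eq (Eq (Eq Nat 2 2) (refl Nat 2) (refl Nat 2)) (refl (Eq Nat 2 2) (refl Nat 2)) (refl (Eq Nat 2 2) (refl Nat 2))
normal-order step count: 9
already normal: no
first contracted redex: an elimNat iota-redex


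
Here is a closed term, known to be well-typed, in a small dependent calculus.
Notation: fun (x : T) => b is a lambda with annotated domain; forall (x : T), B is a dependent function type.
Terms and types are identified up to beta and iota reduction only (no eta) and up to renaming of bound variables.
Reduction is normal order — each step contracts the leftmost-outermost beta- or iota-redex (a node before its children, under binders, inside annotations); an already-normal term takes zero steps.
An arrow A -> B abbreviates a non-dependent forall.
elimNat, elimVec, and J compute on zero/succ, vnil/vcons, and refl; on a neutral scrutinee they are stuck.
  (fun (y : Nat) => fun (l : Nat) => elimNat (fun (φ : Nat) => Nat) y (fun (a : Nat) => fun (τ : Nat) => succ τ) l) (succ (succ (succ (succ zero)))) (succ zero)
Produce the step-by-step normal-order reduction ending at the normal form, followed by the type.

normal-order reduction:
  (fun (y : Nat) => fun (l : Nat) => elimNat (fun (φ : Nat) => Nat) y (fun (a : Nat) => fun (τ : Nat) => succ τ) l) (succ (succ (succ (succ zero)))) (succ zero)
  ~> (fun (y : Nat) => elimNat (fun (l : Nat) => Nat) (succ (succ (succ (succ zero)))) (fun (φ : Nat) => fun (a : Nat) => succ a) y) (succ zero)
  ~> elimNat (fun (y : Nat) => Nat) (succ (succ (succ (succ zero)))) (fun (l : Nat) => fun (φ : Nat) => succ φ) (succ zero)
  ~> (fun (y : Nat) => fun (l : Nat) => succ l) zero (elimNat (fun (φ : Nat) => Nat) (succ (succ (succ (succ zero)))) (fun (a : Nat) => fun (τ : Nat) => succ τ) zero)
  ~> (fun (y : Nat) => succ y) (elimNat (fun (l : Nat) => Nat) (succ (succ (succ (succ zero)))) (fun (φ : Nat) => fun (a : Nat) => succ a) zero)
  ~> succ (elimNat (fun (y : Nat) => Nat) (succ (succ (succ (succ zero)))) (fun (l : Nat) => fun (φ : Nat) => succ φ) zero)
  ~> succ (succ (succ (succ (succ zero))))
type:
  Nat


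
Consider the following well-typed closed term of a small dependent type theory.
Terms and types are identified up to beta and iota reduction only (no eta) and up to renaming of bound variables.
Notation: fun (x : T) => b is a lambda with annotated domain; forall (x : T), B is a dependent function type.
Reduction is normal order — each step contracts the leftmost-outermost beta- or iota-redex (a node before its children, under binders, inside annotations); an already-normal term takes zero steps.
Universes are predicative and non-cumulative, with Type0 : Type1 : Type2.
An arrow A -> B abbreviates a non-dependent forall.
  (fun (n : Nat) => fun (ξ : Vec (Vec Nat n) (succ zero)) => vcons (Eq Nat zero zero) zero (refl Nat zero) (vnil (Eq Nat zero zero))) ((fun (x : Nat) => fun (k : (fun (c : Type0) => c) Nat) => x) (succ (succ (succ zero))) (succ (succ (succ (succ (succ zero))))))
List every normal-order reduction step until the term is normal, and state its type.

normal-order reduction sequence:
  (fun (n : Nat) => fun (ξ : Vec (Vec Nat n) (succ zero)) => vcons (Eq Nat zero zero) zero (refl Nat zero) (vnil (Eq Nat zero zero))) ((fun (x : Nat) => fun (k : (fun (c : Type0) => c) Nat) => x) (succ (succ (succ zero))) (succ (succ (succ (succ (succ zero))))))
  ~> fun (n : Vec (Vec Nat ((fun (ξ : Nat) => fun (x : (fun (k : Type0) => k) Nat) => ξ) (succ (succ (succ zero))) (succ (succ (succ (succ (succ zero))))))) (succ zero)) => vcons (Eq Nat zero zero) zero (refl Nat zero) (vnil (Eq Nat zero zero))
  ~> fun (n : Vec (Vec Nat ((fun (ξ : (fun (x : Type0) => x) Nat) => succ (succ (succ zero))) (succ (succ (succ (succ (succ zero))))))) (succ zero)) => vcons (Eq Nat zero zero) zero (refl Nat zero) (vnil (Eq Nat zero zero))
  ~> fun (n : Vec (Vec Nat (succ (succ (succ zero)))) (succ zero)) => vcons (Eq Nat zero zero) zero (refl Nat zero) (vnil (Eq Nat zero zero))
inferred type:
  Vec (Vec Nat (succ (succ (succ zero)))) (succ zero) -> Vec (Eq Nat zero zero) (succ zero)
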